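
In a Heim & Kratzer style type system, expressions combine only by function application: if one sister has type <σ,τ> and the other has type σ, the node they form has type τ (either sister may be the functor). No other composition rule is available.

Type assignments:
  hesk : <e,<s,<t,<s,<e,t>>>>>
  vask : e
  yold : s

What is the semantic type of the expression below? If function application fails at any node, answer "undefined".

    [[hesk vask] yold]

At [hesk vask], hesk : <e,<s,<t,<s,<e,t>>>>> takes vask : e, giving <s,<t,<s,<e,t>>>>.
At [[hesk vask] yold], [hesk vask] : <s,<t,<s,<e,t>>>> takes yold : s, giving <t,<s,<e,t>>>.

<t,<s,<e,t>>>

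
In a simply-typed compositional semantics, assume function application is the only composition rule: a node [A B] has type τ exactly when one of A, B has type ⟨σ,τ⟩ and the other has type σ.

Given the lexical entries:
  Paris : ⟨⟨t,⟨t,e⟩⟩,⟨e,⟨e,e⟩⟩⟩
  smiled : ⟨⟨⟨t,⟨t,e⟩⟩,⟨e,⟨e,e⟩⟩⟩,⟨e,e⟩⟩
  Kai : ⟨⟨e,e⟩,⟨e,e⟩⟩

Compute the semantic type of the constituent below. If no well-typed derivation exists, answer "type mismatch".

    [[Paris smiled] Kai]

[Paris smiled]: ⟨⟨⟨t,⟨t,e⟩⟩,⟨e,⟨e,e⟩⟩⟩,⟨e,e⟩⟩ applied to ⟨⟨t,⟨t,e⟩⟩,⟨e,⟨e,e⟩⟩⟩ yields ⟨e,e⟩.
[[Paris smiled] Kai]: ⟨⟨e,e⟩,⟨e,e⟩⟩ applied to ⟨e,e⟩ yields ⟨e,e⟩.

⟨e,e⟩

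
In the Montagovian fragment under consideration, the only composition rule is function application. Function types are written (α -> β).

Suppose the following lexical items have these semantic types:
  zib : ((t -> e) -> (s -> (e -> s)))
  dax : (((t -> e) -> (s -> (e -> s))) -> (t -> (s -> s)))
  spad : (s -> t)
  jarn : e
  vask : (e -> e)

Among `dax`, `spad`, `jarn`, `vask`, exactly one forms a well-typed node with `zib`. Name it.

dax — combines: dax : (((t -> e) -> (s -> (e -> s))) -> (t -> (s -> s))) takes zib : ((t -> e) -> (s -> (e -> s))) as argument, giving (t -> (s -> s)).
spad : (s -> t) — no; zib wants (t -> e), and spad wants s.
jarn : e — no; zib wants (t -> e), and jarn wants nothing (atomic).
vask : (e -> e) — no; zib wants (t -> e), and vask wants e.

dax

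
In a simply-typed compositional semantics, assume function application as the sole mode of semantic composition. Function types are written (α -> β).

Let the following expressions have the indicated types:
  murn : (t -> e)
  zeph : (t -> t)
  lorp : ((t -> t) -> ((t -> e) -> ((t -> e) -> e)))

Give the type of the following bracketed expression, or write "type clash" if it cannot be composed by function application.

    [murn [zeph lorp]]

[zeph lorp]: lorp is ((t -> t) -> ((t -> e) -> ((t -> e) -> e))), zeph is (t -> t); result ((t -> e) -> ((t -> e) -> e)).
[murn [zeph lorp]]: [zeph lorp] is ((t -> e) -> ((t -> e) -> e)), murn is (t -> e); result ((t -> e) -> e).

((t -> e) -> e)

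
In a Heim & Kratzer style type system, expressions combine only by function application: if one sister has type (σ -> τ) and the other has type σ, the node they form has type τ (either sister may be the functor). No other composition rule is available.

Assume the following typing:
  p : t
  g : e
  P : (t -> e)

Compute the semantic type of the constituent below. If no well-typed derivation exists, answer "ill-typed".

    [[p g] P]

[p g]: t with e — neither is a function whose domain matches the other; composition fails here.

ill-typed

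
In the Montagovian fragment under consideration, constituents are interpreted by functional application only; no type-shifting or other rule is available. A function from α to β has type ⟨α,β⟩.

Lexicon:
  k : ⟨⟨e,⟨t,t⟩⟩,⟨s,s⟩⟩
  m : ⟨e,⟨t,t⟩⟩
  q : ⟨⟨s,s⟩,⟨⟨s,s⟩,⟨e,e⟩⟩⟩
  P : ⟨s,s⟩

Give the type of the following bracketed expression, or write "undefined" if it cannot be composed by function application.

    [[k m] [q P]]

⟨e,e⟩

[k m] — k of type ⟨⟨e,⟨t,t⟩⟩,⟨s,s⟩⟩ combines with m of type ⟨e,⟨t,t⟩⟩: type ⟨s,s⟩.
[q P] — q of type ⟨⟨s,s⟩,⟨⟨s,s⟩,⟨e,e⟩⟩⟩ combines with P of type ⟨s,s⟩: type ⟨⟨s,s⟩,⟨e,e⟩⟩.
[[k m] [q P]] — [q P] of type ⟨⟨s,s⟩,⟨e,e⟩⟩ combines with [k m] of type ⟨s,s⟩: type ⟨e,e⟩.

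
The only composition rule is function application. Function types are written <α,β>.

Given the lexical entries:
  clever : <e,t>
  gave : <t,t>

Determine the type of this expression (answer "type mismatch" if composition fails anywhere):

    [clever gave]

type mismatch

At [clever gave]: neither <e,t> nor <t,t> can take the other as argument; the node is ill-typed.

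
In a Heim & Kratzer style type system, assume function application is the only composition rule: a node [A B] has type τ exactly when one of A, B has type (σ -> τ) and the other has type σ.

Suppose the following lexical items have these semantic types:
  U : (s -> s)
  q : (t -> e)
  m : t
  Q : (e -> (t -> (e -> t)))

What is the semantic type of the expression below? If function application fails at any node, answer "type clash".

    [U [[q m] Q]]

[q m]: functor q : (t -> e), argument m : t; result e.
[[q m] Q]: functor Q : (e -> (t -> (e -> t))), argument [q m] : e; result (t -> (e -> t)).
[U [[q m] Q]]: (s -> s) and (t -> (e -> t)) cannot combine by function application — type clash.

type clash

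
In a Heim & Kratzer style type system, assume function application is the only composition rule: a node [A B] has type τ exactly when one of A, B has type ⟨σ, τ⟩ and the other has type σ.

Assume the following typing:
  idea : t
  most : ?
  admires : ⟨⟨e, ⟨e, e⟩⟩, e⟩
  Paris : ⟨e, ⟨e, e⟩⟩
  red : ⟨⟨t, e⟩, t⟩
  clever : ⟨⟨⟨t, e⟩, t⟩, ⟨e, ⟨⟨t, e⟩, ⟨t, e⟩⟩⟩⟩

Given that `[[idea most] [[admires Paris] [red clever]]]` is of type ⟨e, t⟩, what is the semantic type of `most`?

⟨t, ⟨⟨⟨t, e⟩, ⟨t, e⟩⟩, ⟨e, t⟩⟩⟩

[[idea most] [[admires Paris] [red clever]]] is required to be ⟨e, t⟩. [[admires Paris] [red clever]] : ⟨⟨t, e⟩, ⟨t, e⟩⟩ cannot yield ⟨e, t⟩ as functor, so [idea most] : ⟨⟨⟨t, e⟩, ⟨t, e⟩⟩, ⟨e, t⟩⟩.
[idea most] is required to be ⟨⟨⟨t, e⟩, ⟨t, e⟩⟩, ⟨e, t⟩⟩. idea : t cannot yield ⟨⟨⟨t, e⟩, ⟨t, e⟩⟩, ⟨e, t⟩⟩ as functor, so most : ⟨t, ⟨⟨⟨t, e⟩, ⟨t, e⟩⟩, ⟨e, t⟩⟩⟩.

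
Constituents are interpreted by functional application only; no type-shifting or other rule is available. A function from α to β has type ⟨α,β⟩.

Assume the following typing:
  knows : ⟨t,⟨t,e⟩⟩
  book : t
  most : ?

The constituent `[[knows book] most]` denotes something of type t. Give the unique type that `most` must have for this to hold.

⟨⟨t,e⟩,t⟩

[[knows book] most] is required to be t. [knows book] : ⟨t,e⟩ cannot yield t as functor, so most : ⟨⟨t,e⟩,t⟩.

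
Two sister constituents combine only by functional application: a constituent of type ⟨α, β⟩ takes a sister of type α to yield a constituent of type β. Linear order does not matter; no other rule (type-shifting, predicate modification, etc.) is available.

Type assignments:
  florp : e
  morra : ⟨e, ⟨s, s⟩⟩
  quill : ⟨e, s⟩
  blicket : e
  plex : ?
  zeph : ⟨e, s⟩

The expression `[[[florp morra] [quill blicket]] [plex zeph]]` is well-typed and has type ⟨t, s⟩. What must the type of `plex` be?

For [[[florp morra] [quill blicket]] [plex zeph]] to have type ⟨t, s⟩ with [[florp morra] [quill blicket]] of type s, [plex zeph] must be the function: [plex zeph] : ⟨s, ⟨t, s⟩⟩.
For [plex zeph] to have type ⟨s, ⟨t, s⟩⟩ with zeph of type ⟨e, s⟩, plex must be the function: plex : ⟨⟨e, s⟩, ⟨s, ⟨t, s⟩⟩⟩.

⟨⟨e, s⟩, ⟨s, ⟨t, s⟩⟩⟩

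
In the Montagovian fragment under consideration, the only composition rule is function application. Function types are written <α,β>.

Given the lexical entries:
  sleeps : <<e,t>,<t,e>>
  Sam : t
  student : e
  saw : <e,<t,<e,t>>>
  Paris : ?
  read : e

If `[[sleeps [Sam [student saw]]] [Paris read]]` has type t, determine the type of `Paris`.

For [[sleeps [Sam [student saw]]] [Paris read]] to have type t with [sleeps [Sam [student saw]]] of type <t,e>, [Paris read] must be the function: [Paris read] : <<t,e>,t>.
For [Paris read] to have type <<t,e>,t> with read of type e, Paris must be the function: Paris : <e,<<t,e>,t>>.

<e,<<t,e>,t>>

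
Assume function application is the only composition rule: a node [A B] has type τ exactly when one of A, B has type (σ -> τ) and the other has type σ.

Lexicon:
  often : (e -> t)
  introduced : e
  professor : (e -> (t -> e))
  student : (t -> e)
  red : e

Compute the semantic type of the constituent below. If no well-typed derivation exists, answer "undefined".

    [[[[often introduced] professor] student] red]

undefined

[often introduced]: functor often : (e -> t), argument introduced : e; result t.
[[often introduced] professor]: t and (e -> (t -> e)) cannot combine by function application — type clash.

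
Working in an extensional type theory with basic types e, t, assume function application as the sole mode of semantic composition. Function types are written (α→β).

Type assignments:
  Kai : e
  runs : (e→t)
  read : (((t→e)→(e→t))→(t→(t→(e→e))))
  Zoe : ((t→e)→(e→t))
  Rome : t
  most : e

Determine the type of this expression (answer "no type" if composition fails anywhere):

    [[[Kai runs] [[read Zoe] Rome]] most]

At [Kai runs], runs : (e→t) takes Kai : e, giving t.
At [read Zoe], read : (((t→e)→(e→t))→(t→(t→(e→e)))) takes Zoe : ((t→e)→(e→t)), giving (t→(t→(e→e))).
At [[read Zoe] Rome], [read Zoe] : (t→(t→(e→e))) takes Rome : t, giving (t→(e→e)).
At [[Kai runs] [[read Zoe] Rome]], [[read Zoe] Rome] : (t→(e→e)) takes [Kai runs] : t, giving (e→e).
At [[[Kai runs] [[read Zoe] Rome]] most], [[Kai runs] [[read Zoe] Rome]] : (e→e) takes most : e, giving e.

e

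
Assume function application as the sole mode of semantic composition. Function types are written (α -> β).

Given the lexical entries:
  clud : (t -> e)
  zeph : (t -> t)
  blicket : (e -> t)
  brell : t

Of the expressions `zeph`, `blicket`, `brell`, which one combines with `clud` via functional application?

zeph : (t -> t) — does not combine with clud.
blicket : (e -> t) — does not combine with clud.
brell — combines: clud : (t -> e) takes brell : t as argument, giving e.

brell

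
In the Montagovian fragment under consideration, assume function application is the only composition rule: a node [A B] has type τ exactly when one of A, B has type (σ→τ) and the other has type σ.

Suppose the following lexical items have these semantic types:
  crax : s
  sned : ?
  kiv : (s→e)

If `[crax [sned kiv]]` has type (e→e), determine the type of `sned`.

((s→e)→(s→(e→e)))

For [crax [sned kiv]] to have type (e→e) with crax of type s, [sned kiv] must be the function: [sned kiv] : (s→(e→e)).
For [sned kiv] to have type (s→(e→e)) with kiv of type (s→e), sned must be the function: sned : ((s→e)→(s→(e→e))).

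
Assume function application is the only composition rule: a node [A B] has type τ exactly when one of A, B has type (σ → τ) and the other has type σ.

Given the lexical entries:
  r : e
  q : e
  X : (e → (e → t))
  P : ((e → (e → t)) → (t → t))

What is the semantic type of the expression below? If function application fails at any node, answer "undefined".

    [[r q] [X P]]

[r q]: e with e — neither is a function whose domain matches the other; composition fails here.

undefined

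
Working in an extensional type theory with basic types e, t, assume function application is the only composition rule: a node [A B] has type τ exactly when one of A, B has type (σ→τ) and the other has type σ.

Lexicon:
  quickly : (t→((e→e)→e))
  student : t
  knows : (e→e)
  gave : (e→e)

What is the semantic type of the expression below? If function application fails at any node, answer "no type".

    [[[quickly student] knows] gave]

At [quickly student], quickly : (t→((e→e)→e)) takes student : t, giving ((e→e)→e).
At [[quickly student] knows], [quickly student] : ((e→e)→e) takes knows : (e→e), giving e.
At [[[quickly student] knows] gave], gave : (e→e) takes [[quickly student] knows] : e, giving e.

e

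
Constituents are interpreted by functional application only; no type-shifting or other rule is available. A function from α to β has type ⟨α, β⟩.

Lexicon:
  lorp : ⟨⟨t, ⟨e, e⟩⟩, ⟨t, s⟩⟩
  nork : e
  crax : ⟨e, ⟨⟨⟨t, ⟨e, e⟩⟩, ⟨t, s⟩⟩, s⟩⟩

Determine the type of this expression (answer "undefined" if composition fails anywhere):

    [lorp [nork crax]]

s

[nork crax]: functor crax : ⟨e, ⟨⟨⟨t, ⟨e, e⟩⟩, ⟨t, s⟩⟩, s⟩⟩, argument nork : e; result ⟨⟨⟨t, ⟨e, e⟩⟩, ⟨t, s⟩⟩, s⟩.
[lorp [nork crax]]: functor [nork crax] : ⟨⟨⟨t, ⟨e, e⟩⟩, ⟨t, s⟩⟩, s⟩, argument lorp : ⟨⟨t, ⟨e, e⟩⟩, ⟨t, s⟩⟩; result s.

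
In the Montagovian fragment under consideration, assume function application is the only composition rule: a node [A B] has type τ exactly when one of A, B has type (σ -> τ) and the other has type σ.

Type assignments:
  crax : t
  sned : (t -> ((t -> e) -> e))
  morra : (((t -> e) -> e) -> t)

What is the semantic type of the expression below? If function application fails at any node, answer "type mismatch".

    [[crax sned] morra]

t

[crax sned]: (t -> ((t -> e) -> e)) applied to t yields ((t -> e) -> e).
[[crax sned] morra]: (((t -> e) -> e) -> t) applied to ((t -> e) -> e) yields t.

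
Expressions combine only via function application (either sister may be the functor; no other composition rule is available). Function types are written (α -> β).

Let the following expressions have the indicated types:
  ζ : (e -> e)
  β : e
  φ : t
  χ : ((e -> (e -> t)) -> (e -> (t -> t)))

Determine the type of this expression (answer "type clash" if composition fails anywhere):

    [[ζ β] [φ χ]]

[ζ β]: functor ζ : (e -> e), argument β : e; result e.
[φ χ]: t with ((e -> (e -> t)) -> (e -> (t -> t))) — neither is a function whose domain matches the other; composition fails here.

type clash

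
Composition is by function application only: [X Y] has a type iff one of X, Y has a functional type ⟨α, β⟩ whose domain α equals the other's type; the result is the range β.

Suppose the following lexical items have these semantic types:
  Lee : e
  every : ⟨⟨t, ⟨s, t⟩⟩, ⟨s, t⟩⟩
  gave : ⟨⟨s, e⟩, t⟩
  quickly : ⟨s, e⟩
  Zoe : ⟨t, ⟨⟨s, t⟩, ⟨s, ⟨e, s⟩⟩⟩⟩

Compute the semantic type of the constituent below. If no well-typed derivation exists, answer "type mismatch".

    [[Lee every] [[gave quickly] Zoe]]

type mismatch

[Lee every]: e and ⟨⟨t, ⟨s, t⟩⟩, ⟨s, t⟩⟩ cannot combine by function application — type clash.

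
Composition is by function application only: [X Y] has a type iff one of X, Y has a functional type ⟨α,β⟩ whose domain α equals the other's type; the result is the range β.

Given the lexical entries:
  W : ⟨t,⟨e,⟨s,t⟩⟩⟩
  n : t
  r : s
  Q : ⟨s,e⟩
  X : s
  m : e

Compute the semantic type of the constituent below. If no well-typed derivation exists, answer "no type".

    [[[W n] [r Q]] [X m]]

no type

[W n]: functor W : ⟨t,⟨e,⟨s,t⟩⟩⟩, argument n : t; result ⟨e,⟨s,t⟩⟩.
[r Q]: functor Q : ⟨s,e⟩, argument r : s; result e.
[[W n] [r Q]]: functor [W n] : ⟨e,⟨s,t⟩⟩, argument [r Q] : e; result ⟨s,t⟩.
[X m]: s with e — neither is a function whose domain matches the other; composition fails here.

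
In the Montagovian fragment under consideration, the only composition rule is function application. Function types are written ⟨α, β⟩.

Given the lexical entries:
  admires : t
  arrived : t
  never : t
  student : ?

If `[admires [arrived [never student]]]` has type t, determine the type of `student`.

⟨t, ⟨t, ⟨t, t⟩⟩⟩

At [admires [arrived [never student]]] (required: t): admires is t, which is not a function with range t; hence [arrived [never student]] is the functor — type ⟨t, t⟩.
At [arrived [never student]] (required: ⟨t, t⟩): arrived is t, which is not a function with range ⟨t, t⟩; hence [never student] is the functor — type ⟨t, ⟨t, t⟩⟩.
At [never student] (required: ⟨t, ⟨t, t⟩⟩): never is t, which is not a function with range ⟨t, ⟨t, t⟩⟩; hence student is the functor — type ⟨t, ⟨t, ⟨t, t⟩⟩⟩.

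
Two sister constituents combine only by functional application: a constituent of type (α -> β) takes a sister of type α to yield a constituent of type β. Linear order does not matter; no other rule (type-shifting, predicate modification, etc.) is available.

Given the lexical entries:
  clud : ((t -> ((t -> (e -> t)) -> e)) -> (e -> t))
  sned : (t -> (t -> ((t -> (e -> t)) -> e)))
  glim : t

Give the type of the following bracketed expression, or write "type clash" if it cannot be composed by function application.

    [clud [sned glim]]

[sned glim]: (t -> (t -> ((t -> (e -> t)) -> e))) applied to t yields (t -> ((t -> (e -> t)) -> e)).
[clud [sned glim]]: ((t -> ((t -> (e -> t)) -> e)) -> (e -> t)) applied to (t -> ((t -> (e -> t)) -> e)) yields (e -> t).

(e -> t)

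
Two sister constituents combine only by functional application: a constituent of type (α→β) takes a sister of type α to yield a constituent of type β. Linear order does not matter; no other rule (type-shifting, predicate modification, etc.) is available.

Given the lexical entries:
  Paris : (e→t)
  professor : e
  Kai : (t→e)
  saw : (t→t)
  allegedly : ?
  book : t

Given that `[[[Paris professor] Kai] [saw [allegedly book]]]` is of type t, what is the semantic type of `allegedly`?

[[[Paris professor] Kai] [saw [allegedly book]]] is required to be t. [[Paris professor] Kai] : e cannot yield t as functor, so [saw [allegedly book]] : (e→t).
[saw [allegedly book]] is required to be (e→t). saw : (t→t) cannot yield (e→t) as functor, so [allegedly book] : ((t→t)→(e→t)).
[allegedly book] is required to be ((t→t)→(e→t)). book : t cannot yield ((t→t)→(e→t)) as functor, so allegedly : (t→((t→t)→(e→t))).

(t→((t→t)→(e→t)))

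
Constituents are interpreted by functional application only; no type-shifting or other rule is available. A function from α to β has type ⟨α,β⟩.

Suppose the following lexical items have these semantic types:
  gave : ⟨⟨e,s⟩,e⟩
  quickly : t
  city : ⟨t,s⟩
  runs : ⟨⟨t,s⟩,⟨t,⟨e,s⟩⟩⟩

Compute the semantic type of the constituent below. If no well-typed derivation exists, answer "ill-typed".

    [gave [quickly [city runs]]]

e

At [city runs], runs : ⟨⟨t,s⟩,⟨t,⟨e,s⟩⟩⟩ takes city : ⟨t,s⟩, giving ⟨t,⟨e,s⟩⟩.
At [quickly [city runs]], [city runs] : ⟨t,⟨e,s⟩⟩ takes quickly : t, giving ⟨e,s⟩.
At [gave [quickly [city runs]]], gave : ⟨⟨e,s⟩,e⟩ takes [quickly [city runs]] : ⟨e,s⟩, giving e.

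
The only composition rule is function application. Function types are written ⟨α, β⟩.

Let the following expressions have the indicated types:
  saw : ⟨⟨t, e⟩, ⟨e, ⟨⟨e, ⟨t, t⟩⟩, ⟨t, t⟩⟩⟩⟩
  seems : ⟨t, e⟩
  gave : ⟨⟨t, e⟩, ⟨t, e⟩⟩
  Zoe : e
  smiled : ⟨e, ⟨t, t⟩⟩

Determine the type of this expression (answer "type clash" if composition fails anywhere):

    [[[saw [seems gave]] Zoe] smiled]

⟨t, t⟩

[seems gave]: ⟨⟨t, e⟩, ⟨t, e⟩⟩ applied to ⟨t, e⟩ yields ⟨t, e⟩.
[saw [seems gave]]: ⟨⟨t, e⟩, ⟨e, ⟨⟨e, ⟨t, t⟩⟩, ⟨t, t⟩⟩⟩⟩ applied to ⟨t, e⟩ yields ⟨e, ⟨⟨e, ⟨t, t⟩⟩, ⟨t, t⟩⟩⟩.
[[saw [seems gave]] Zoe]: ⟨e, ⟨⟨e, ⟨t, t⟩⟩, ⟨t, t⟩⟩⟩ applied to e yields ⟨⟨e, ⟨t, t⟩⟩, ⟨t, t⟩⟩.
[[[saw [seems gave]] Zoe] smiled]: ⟨⟨e, ⟨t, t⟩⟩, ⟨t, t⟩⟩ applied to ⟨e, ⟨t, t⟩⟩ yields ⟨t, t⟩.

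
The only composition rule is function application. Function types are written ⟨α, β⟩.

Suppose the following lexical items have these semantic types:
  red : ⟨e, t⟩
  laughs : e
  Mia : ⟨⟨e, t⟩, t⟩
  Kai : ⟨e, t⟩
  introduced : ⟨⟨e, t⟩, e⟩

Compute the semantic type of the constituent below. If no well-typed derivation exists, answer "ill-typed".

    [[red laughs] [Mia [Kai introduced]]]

ill-typed

At [red laughs], red : ⟨e, t⟩ takes laughs : e, giving t.
At [Kai introduced], introduced : ⟨⟨e, t⟩, e⟩ takes Kai : ⟨e, t⟩, giving e.
[Mia [Kai introduced]]: ⟨⟨e, t⟩, t⟩ and e cannot combine by function application — type clash.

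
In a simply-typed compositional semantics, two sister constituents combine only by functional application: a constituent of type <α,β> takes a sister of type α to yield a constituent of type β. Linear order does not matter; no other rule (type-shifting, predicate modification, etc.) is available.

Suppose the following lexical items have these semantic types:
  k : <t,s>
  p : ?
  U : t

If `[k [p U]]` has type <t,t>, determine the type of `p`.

[k [p U]] must have type <t,t>. The sister k has type <t,s>; that is not a function onto <t,t>, so [p U] must be the functor, of type <<t,s>,<t,t>>.
[p U] must have type <<t,s>,<t,t>>. The sister U has type t; that is not a function onto <<t,s>,<t,t>>, so p must be the functor, of type <t,<<t,s>,<t,t>>>.

<t,<<t,s>,<t,t>>>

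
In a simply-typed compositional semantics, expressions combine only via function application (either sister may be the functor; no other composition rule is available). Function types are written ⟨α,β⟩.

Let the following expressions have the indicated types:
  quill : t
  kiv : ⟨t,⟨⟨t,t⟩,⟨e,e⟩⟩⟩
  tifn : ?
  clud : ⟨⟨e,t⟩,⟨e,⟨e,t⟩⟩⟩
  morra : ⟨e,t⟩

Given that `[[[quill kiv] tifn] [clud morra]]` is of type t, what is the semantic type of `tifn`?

⟨⟨⟨t,t⟩,⟨e,e⟩⟩,⟨⟨e,⟨e,t⟩⟩,t⟩⟩

[[[quill kiv] tifn] [clud morra]] must have type t. The sister [clud morra] has type ⟨e,⟨e,t⟩⟩; that is not a function onto t, so [[quill kiv] tifn] must be the functor, of type ⟨⟨e,⟨e,t⟩⟩,t⟩.
[[quill kiv] tifn] must have type ⟨⟨e,⟨e,t⟩⟩,t⟩. The sister [quill kiv] has type ⟨⟨t,t⟩,⟨e,e⟩⟩; that is not a function onto ⟨⟨e,⟨e,t⟩⟩,t⟩, so tifn must be the functor, of type ⟨⟨⟨t,t⟩,⟨e,e⟩⟩,⟨⟨e,⟨e,t⟩⟩,t⟩⟩.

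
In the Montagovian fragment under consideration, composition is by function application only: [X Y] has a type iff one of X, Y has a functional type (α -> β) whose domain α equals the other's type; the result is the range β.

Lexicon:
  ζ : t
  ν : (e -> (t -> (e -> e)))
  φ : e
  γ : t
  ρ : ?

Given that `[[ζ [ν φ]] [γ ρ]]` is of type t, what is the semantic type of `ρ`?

[[ζ [ν φ]] [γ ρ]] must have type t. The sister [ζ [ν φ]] has type (e -> e); that is not a function onto t, so [γ ρ] must be the functor, of type ((e -> e) -> t).
[γ ρ] must have type ((e -> e) -> t). The sister γ has type t; that is not a function onto ((e -> e) -> t), so ρ must be the functor, of type (t -> ((e -> e) -> t)).

(t -> ((e -> e) -> t))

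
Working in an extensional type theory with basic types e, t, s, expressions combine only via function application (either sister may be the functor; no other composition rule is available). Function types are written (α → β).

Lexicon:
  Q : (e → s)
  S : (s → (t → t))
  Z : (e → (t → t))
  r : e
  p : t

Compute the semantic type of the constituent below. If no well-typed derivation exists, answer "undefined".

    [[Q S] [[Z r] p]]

undefined

[Q S]: (e → s) and (s → (t → t)) cannot combine by function application — type clash.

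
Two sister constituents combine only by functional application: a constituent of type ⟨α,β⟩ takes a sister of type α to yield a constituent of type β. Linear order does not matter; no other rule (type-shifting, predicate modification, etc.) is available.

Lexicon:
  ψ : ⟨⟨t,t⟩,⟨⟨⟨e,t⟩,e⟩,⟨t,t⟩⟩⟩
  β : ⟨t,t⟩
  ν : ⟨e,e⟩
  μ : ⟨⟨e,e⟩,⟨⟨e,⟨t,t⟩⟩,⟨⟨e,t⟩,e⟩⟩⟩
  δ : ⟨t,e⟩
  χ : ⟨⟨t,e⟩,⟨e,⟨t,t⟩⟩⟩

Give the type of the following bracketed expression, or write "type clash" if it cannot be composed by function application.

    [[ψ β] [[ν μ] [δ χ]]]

⟨t,t⟩

[ψ β]: ⟨⟨t,t⟩,⟨⟨⟨e,t⟩,e⟩,⟨t,t⟩⟩⟩ applied to ⟨t,t⟩ yields ⟨⟨⟨e,t⟩,e⟩,⟨t,t⟩⟩.
[ν μ]: ⟨⟨e,e⟩,⟨⟨e,⟨t,t⟩⟩,⟨⟨e,t⟩,e⟩⟩⟩ applied to ⟨e,e⟩ yields ⟨⟨e,⟨t,t⟩⟩,⟨⟨e,t⟩,e⟩⟩.
[δ χ]: ⟨⟨t,e⟩,⟨e,⟨t,t⟩⟩⟩ applied to ⟨t,e⟩ yields ⟨e,⟨t,t⟩⟩.
[[ν μ] [δ χ]]: ⟨⟨e,⟨t,t⟩⟩,⟨⟨e,t⟩,e⟩⟩ applied to ⟨e,⟨t,t⟩⟩ yields ⟨⟨e,t⟩,e⟩.
[[ψ β] [[ν μ] [δ χ]]]: ⟨⟨⟨e,t⟩,e⟩,⟨t,t⟩⟩ applied to ⟨⟨e,t⟩,e⟩ yields ⟨t,t⟩.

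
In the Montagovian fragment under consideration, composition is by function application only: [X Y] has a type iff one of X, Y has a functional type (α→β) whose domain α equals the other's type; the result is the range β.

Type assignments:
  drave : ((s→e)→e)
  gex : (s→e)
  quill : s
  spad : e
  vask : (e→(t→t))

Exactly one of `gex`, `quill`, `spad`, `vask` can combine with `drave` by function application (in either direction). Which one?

gex — combines: drave : ((s→e)→e) takes gex : (s→e) as argument, giving e.
quill : s — no; drave wants (s→e), and quill wants nothing (atomic).
spad : e — no; drave wants (s→e), and spad wants nothing (atomic).
vask : (e→(t→t)) — no; drave wants (s→e), and vask wants e.

gex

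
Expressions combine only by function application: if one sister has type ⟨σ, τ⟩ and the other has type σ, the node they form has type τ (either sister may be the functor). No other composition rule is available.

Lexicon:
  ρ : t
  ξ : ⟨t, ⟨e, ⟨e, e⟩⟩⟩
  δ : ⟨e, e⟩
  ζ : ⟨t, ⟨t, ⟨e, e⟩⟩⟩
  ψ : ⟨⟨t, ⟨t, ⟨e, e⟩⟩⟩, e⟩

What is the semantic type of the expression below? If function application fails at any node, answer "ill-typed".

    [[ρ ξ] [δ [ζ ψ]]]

[ρ ξ]: ξ is ⟨t, ⟨e, ⟨e, e⟩⟩⟩, ρ is t; result ⟨e, ⟨e, e⟩⟩.
[ζ ψ]: ψ is ⟨⟨t, ⟨t, ⟨e, e⟩⟩⟩, e⟩, ζ is ⟨t, ⟨t, ⟨e, e⟩⟩⟩; result e.
[δ [ζ ψ]]: δ is ⟨e, e⟩, [ζ ψ] is e; result e.
[[ρ ξ] [δ [ζ ψ]]]: [ρ ξ] is ⟨e, ⟨e, e⟩⟩, [δ [ζ ψ]] is e; result ⟨e, e⟩.

⟨e, e⟩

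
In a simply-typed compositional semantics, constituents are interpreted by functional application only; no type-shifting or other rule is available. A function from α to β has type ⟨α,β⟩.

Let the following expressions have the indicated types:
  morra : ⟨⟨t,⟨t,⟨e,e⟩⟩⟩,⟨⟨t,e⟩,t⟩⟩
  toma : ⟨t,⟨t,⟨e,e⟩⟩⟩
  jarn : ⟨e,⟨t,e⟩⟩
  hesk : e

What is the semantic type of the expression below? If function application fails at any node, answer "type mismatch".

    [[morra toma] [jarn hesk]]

t

At [morra toma], morra : ⟨⟨t,⟨t,⟨e,e⟩⟩⟩,⟨⟨t,e⟩,t⟩⟩ takes toma : ⟨t,⟨t,⟨e,e⟩⟩⟩, giving ⟨⟨t,e⟩,t⟩.
At [jarn hesk], jarn : ⟨e,⟨t,e⟩⟩ takes hesk : e, giving ⟨t,e⟩.
At [[morra toma] [jarn hesk]], [morra toma] : ⟨⟨t,e⟩,t⟩ takes [jarn hesk] : ⟨t,e⟩, giving t.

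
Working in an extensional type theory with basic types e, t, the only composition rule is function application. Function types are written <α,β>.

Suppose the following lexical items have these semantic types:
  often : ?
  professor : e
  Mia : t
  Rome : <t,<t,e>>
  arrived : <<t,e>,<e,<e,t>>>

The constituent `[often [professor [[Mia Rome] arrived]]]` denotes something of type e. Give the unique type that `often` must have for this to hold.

[often [professor [[Mia Rome] arrived]]] is required to be e. [professor [[Mia Rome] arrived]] : <e,t> cannot yield e as functor, so often : <<e,t>,e>.

<<e,t>,e>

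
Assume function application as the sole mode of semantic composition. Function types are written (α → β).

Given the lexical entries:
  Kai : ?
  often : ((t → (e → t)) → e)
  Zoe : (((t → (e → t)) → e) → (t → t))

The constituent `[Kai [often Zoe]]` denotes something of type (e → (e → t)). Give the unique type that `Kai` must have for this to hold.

((t → t) → (e → (e → t)))

[Kai [often Zoe]] is required to be (e → (e → t)). [often Zoe] : (t → t) cannot yield (e → (e → t)) as functor, so Kai : ((t → t) → (e → (e → t))).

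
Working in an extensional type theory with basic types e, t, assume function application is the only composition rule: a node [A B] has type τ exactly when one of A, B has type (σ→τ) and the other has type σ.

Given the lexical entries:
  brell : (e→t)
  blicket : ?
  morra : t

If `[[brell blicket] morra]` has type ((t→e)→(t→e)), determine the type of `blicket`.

((e→t)→(t→((t→e)→(t→e))))

For [[brell blicket] morra] to have type ((t→e)→(t→e)) with morra of type t, [brell blicket] must be the function: [brell blicket] : (t→((t→e)→(t→e))).
For [brell blicket] to have type (t→((t→e)→(t→e))) with brell of type (e→t), blicket must be the function: blicket : ((e→t)→(t→((t→e)→(t→e)))).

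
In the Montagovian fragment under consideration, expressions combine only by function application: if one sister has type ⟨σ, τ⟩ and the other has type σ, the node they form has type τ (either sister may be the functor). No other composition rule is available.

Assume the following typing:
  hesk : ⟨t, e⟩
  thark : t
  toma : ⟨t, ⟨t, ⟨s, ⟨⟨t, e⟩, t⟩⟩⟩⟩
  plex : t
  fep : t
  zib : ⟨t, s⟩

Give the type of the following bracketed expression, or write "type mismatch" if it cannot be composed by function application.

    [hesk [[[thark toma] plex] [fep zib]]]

[thark toma]: functor toma : ⟨t, ⟨t, ⟨s, ⟨⟨t, e⟩, t⟩⟩⟩⟩, argument thark : t; result ⟨t, ⟨s, ⟨⟨t, e⟩, t⟩⟩⟩.
[[thark toma] plex]: functor [thark toma] : ⟨t, ⟨s, ⟨⟨t, e⟩, t⟩⟩⟩, argument plex : t; result ⟨s, ⟨⟨t, e⟩, t⟩⟩.
[fep zib]: functor zib : ⟨t, s⟩, argument fep : t; result s.
[[[thark toma] plex] [fep zib]]: functor [[thark toma] plex] : ⟨s, ⟨⟨t, e⟩, t⟩⟩, argument [fep zib] : s; result ⟨⟨t, e⟩, t⟩.
[hesk [[[thark toma] plex] [fep zib]]]: functor [[[thark toma] plex] [fep zib]] : ⟨⟨t, e⟩, t⟩, argument hesk : ⟨t, e⟩; result t.

t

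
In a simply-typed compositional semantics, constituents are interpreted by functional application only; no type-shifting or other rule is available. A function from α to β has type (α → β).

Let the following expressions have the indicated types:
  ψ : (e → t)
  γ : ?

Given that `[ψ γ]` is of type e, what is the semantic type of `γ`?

((e → t) → e)

[ψ γ] is required to be e. ψ : (e → t) cannot yield e as functor, so γ : ((e → t) → e).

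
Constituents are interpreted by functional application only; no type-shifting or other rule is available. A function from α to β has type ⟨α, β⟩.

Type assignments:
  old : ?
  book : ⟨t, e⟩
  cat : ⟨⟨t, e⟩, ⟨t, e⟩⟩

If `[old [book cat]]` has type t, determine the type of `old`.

At [old [book cat]] (required: t): [book cat] is ⟨t, e⟩, which is not a function with range t; hence old is the functor — type ⟨⟨t, e⟩, t⟩.

⟨⟨t, e⟩, t⟩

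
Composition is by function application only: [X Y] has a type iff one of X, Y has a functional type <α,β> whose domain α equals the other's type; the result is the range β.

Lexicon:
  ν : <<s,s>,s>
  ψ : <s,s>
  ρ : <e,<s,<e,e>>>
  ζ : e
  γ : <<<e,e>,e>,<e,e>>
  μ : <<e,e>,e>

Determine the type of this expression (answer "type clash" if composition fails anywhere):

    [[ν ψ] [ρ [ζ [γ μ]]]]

At [ν ψ], ν : <<s,s>,s> takes ψ : <s,s>, giving s.
At [γ μ], γ : <<<e,e>,e>,<e,e>> takes μ : <<e,e>,e>, giving <e,e>.
At [ζ [γ μ]], [γ μ] : <e,e> takes ζ : e, giving e.
At [ρ [ζ [γ μ]]], ρ : <e,<s,<e,e>>> takes [ζ [γ μ]] : e, giving <s,<e,e>>.
At [[ν ψ] [ρ [ζ [γ μ]]]], [ρ [ζ [γ μ]]] : <s,<e,e>> takes [ν ψ] : s, giving <e,e>.

<e,e>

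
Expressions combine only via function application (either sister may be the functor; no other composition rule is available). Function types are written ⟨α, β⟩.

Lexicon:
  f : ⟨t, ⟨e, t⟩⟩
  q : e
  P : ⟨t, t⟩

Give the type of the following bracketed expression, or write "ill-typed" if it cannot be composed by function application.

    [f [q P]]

ill-typed

At [q P]: neither e nor ⟨t, t⟩ can take the other as argument; the node is ill-typed.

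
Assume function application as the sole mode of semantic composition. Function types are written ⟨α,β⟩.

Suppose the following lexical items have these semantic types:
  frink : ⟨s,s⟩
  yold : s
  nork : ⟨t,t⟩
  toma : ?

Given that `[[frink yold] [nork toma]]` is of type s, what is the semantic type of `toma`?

[[frink yold] [nork toma]] must have type s. The sister [frink yold] has type s; that is not a function onto s, so [nork toma] must be the functor, of type ⟨s,s⟩.
[nork toma] must have type ⟨s,s⟩. The sister nork has type ⟨t,t⟩; that is not a function onto ⟨s,s⟩, so toma must be the functor, of type ⟨⟨t,t⟩,⟨s,s⟩⟩.

⟨⟨t,t⟩,⟨s,s⟩⟩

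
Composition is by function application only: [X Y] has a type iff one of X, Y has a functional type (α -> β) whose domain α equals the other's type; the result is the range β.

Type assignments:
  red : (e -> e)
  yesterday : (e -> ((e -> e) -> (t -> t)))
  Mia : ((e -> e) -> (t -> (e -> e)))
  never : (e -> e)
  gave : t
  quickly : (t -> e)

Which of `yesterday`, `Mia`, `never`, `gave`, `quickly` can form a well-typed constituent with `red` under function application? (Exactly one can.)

yesterday : (e -> ((e -> e) -> (t -> t))) — no; red wants e, and yesterday wants e.
Mia — combines: Mia : ((e -> e) -> (t -> (e -> e))) takes red : (e -> e) as argument, giving (t -> (e -> e)).
never : (e -> e) — no; red wants e, and never wants e.
gave : t — no; red wants e, and gave wants nothing (atomic).
quickly : (t -> e) — no; red wants e, and quickly wants t.

Mia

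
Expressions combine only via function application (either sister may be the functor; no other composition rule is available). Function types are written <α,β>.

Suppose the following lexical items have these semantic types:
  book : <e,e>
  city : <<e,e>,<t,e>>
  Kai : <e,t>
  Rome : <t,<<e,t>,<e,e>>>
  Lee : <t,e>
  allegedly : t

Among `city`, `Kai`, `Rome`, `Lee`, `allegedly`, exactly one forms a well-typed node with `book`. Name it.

city — combines: city : <<e,e>,<t,e>> takes book : <e,e> as argument, giving <t,e>.
Kai : <e,t> — book needs e; Kai needs e; neither fits.
Rome : <t,<<e,t>,<e,e>>> — book needs e; Rome needs t; neither fits.
Lee : <t,e> — book needs e; Lee needs t; neither fits.
allegedly : t — book needs e; allegedly needs nothing (atomic); neither fits.

city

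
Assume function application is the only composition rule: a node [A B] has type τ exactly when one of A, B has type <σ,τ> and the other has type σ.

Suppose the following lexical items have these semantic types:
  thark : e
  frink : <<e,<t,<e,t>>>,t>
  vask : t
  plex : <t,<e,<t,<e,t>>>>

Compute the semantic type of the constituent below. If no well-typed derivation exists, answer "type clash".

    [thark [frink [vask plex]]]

[vask plex] — plex of type <t,<e,<t,<e,t>>>> combines with vask of type t: type <e,<t,<e,t>>>.
[frink [vask plex]] — frink of type <<e,<t,<e,t>>>,t> combines with [vask plex] of type <e,<t,<e,t>>>: type t.
[thark [frink [vask plex]]]: e with t — neither is a function whose domain matches the other; composition fails here.

type clash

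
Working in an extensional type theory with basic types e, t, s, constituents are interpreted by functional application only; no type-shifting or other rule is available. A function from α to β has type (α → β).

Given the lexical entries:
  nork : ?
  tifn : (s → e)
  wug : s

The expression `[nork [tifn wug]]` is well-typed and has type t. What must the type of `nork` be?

(e → t)

At [nork [tifn wug]] (required: t): [tifn wug] is e, which is not a function with range t; hence nork is the functor — type (e → t).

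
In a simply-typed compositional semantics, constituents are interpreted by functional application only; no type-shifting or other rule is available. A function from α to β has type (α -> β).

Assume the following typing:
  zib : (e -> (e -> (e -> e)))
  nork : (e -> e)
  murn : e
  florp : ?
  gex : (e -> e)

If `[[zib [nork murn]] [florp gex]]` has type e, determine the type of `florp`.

((e -> e) -> ((e -> (e -> e)) -> e))

[[zib [nork murn]] [florp gex]] must have type e. The sister [zib [nork murn]] has type (e -> (e -> e)); that is not a function onto e, so [florp gex] must be the functor, of type ((e -> (e -> e)) -> e).
[florp gex] must have type ((e -> (e -> e)) -> e). The sister gex has type (e -> e); that is not a function onto ((e -> (e -> e)) -> e), so florp must be the functor, of type ((e -> e) -> ((e -> (e -> e)) -> e)).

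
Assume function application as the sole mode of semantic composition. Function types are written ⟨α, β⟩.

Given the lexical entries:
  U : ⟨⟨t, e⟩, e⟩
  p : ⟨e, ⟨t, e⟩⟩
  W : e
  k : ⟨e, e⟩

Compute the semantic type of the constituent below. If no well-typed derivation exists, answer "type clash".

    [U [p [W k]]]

e

At [W k], k : ⟨e, e⟩ takes W : e, giving e.
At [p [W k]], p : ⟨e, ⟨t, e⟩⟩ takes [W k] : e, giving ⟨t, e⟩.
At [U [p [W k]]], U : ⟨⟨t, e⟩, e⟩ takes [p [W k]] : ⟨t, e⟩, giving e.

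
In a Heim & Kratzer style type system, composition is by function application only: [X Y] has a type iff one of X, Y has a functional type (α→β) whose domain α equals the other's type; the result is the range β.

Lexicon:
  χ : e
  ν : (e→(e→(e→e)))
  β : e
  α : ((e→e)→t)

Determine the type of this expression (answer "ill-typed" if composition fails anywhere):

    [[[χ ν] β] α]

t

[χ ν] — ν of type (e→(e→(e→e))) combines with χ of type e: type (e→(e→e)).
[[χ ν] β] — [χ ν] of type (e→(e→e)) combines with β of type e: type (e→e).
[[[χ ν] β] α] — α of type ((e→e)→t) combines with [[χ ν] β] of type (e→e): type t.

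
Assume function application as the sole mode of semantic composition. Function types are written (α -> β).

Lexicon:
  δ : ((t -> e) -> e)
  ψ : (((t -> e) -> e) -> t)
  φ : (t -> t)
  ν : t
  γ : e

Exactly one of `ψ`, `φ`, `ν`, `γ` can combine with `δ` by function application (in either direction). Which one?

ψ — combines: ψ : (((t -> e) -> e) -> t) takes δ : ((t -> e) -> e) as argument, giving t.
φ : (t -> t) — no; δ wants (t -> e), and φ wants t.
ν : t — no; δ wants (t -> e), and ν wants nothing (atomic).
γ : e — no; δ wants (t -> e), and γ wants nothing (atomic).

ψ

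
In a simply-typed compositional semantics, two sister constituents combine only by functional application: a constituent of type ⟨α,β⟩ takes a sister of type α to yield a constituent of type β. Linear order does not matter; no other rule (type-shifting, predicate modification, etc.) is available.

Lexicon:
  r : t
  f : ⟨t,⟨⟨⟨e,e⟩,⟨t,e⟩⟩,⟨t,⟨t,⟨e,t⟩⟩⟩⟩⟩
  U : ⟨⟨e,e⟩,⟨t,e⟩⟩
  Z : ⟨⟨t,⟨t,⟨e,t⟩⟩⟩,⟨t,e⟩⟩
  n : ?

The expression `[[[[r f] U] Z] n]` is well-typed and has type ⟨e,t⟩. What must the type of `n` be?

⟨⟨t,e⟩,⟨e,t⟩⟩

At [[[[r f] U] Z] n] (required: ⟨e,t⟩): [[[r f] U] Z] is ⟨t,e⟩, which is not a function with range ⟨e,t⟩; hence n is the functor — type ⟨⟨t,e⟩,⟨e,t⟩⟩.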